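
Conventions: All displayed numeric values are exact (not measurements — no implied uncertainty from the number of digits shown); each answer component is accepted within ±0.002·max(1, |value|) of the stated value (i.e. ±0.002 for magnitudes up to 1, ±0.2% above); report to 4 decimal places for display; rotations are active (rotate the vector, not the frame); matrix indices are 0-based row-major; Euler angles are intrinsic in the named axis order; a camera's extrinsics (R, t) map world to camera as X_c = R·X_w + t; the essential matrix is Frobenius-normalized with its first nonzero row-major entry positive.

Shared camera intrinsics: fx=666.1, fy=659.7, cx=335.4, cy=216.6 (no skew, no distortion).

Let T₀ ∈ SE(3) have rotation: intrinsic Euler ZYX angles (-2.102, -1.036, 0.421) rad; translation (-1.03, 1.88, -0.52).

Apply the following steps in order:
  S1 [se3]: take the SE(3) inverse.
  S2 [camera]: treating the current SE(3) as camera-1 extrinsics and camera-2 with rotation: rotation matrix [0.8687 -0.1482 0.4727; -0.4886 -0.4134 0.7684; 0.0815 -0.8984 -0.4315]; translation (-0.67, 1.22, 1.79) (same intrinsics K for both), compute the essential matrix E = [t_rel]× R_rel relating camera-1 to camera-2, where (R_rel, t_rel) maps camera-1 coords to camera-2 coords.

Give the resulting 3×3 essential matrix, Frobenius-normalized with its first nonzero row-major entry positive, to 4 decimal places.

matrix = [0.0757 -0.0427 0.1739; -0.0211 -0.1650 0.6638; 0.7027 0.0038 0.0023]

after S1 (invert_se3): R=[-0.2582 -0.4394 0.8604; 0.9650 -0.1592 0.2083; 0.0454 0.8841 0.4652], t=(1.0076, 1.4015, -1.3734)
after S2 (essential): [0.0757 -0.0427 0.1739; -0.0211 -0.1650 0.6638; 0.7027 0.0038 0.0023]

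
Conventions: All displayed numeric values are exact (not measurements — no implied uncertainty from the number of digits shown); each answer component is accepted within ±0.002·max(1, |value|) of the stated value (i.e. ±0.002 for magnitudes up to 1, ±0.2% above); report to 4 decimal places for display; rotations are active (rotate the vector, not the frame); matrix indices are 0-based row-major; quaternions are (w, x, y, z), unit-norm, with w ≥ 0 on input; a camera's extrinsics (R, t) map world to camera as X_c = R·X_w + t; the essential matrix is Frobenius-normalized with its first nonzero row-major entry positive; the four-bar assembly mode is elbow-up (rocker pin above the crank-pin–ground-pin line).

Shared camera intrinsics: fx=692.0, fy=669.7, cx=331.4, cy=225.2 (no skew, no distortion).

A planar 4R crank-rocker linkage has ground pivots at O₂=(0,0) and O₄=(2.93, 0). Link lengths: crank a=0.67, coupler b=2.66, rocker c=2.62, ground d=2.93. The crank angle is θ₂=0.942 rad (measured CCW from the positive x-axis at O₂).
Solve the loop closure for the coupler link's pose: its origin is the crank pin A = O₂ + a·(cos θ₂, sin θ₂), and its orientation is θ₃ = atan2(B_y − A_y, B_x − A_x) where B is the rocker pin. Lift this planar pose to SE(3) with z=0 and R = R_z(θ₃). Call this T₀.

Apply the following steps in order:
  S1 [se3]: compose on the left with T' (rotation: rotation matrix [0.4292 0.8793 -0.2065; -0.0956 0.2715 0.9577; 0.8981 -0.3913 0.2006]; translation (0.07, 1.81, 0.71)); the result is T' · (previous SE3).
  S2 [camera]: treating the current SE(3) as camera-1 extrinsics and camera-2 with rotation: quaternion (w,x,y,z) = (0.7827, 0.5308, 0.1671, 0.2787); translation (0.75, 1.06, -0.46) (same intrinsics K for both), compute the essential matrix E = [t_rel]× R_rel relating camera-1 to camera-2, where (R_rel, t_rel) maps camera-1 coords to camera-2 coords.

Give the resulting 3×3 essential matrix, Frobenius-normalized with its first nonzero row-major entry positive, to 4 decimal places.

source (fourbar_fk): coupler pose = R=[0.6723 -0.7403 0.0000; 0.7403 0.6723 0.0000; 0.0000 0.0000 1.0000], t=(0.3941, 0.5419, 0.0000)
after S1 (compose_se3): R=[0.9395 0.2734 -0.2065; 0.1367 0.2533 0.9577; 0.3141 -0.9280 0.2006], t=(0.7156, 1.9195, 0.8519)
after S2 (essential): [0.3667 0.1260 -0.4605; -0.1042 0.0363 -0.4810; -0.5800 -0.0872 -0.2236]

matrix = [0.3667 0.1260 -0.4605; -0.1042 0.0363 -0.4810; -0.5800 -0.0872 -0.2236]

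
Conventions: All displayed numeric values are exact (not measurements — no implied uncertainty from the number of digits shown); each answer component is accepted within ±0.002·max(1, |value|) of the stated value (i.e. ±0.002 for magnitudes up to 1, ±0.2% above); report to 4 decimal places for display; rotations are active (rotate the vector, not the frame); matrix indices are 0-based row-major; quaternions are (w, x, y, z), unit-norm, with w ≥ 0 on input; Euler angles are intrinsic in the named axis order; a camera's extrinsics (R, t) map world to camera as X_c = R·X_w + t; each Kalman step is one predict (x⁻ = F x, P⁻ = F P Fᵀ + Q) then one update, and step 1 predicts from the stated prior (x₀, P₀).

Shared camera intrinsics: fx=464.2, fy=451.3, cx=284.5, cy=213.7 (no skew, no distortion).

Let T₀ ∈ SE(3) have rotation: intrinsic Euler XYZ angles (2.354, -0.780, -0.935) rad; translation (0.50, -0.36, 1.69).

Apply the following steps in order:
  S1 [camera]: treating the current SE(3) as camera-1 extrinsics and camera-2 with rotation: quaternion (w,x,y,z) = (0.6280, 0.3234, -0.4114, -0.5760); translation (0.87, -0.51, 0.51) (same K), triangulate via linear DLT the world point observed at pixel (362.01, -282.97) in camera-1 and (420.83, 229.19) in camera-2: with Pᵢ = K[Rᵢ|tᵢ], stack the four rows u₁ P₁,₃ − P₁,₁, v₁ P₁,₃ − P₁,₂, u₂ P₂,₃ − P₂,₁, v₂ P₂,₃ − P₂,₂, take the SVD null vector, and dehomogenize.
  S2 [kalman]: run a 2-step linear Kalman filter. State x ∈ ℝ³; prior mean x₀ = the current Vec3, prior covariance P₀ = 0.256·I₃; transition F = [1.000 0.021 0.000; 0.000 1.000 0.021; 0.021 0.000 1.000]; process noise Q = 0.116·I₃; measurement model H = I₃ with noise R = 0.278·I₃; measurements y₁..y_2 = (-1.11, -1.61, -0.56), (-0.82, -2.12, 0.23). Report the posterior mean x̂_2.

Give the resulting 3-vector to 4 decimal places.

after S1 (triangulate): (-0.3849, 0.9984, 0.9156)
after S2 (kf_track): (-0.8234, -1.3015, 0.1276)

result = (-0.8234, -1.3015, 0.1276)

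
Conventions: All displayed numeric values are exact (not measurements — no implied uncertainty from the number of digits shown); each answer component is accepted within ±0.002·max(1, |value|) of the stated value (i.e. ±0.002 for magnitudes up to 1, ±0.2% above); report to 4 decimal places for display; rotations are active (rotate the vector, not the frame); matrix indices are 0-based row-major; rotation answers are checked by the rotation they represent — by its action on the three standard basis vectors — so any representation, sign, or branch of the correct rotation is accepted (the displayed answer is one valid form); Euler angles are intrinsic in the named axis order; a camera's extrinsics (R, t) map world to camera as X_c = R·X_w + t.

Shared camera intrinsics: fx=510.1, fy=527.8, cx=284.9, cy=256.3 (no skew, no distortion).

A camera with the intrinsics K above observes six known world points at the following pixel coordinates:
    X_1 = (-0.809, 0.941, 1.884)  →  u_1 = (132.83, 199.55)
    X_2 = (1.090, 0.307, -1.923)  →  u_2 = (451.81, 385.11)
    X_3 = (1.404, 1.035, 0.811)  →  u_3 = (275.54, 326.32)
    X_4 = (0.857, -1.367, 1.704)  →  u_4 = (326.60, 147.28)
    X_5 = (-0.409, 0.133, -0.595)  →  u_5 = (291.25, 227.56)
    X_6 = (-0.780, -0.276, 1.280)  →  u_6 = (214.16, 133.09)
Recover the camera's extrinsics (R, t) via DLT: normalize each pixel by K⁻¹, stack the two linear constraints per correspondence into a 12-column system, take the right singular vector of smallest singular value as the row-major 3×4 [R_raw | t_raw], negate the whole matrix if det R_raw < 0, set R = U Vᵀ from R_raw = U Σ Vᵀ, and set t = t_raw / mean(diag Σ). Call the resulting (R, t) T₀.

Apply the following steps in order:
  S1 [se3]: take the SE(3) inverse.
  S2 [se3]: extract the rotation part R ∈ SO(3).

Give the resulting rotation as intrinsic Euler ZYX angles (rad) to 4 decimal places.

rotation (euler_zyx) = (-0.8110, 0.5228, -0.4064)

source (pnp_recover): camera pose = R=[0.5968 -0.6282 -0.4993; 0.5300 0.7757 -0.3425; 0.6024 -0.0602 0.7959], t=(0.0900, -0.3500, 5.4998)
after S1 (invert_se3): R=[0.5968 0.5300 0.6024; -0.6282 0.7757 -0.0602; -0.4993 -0.3425 0.7959], t=(-3.1815, 0.6594, -4.4521)
after S2 (rot_of_se3): [0.5968 0.5300 0.6024; -0.6282 0.7757 -0.0602; -0.4993 -0.3425 0.7959]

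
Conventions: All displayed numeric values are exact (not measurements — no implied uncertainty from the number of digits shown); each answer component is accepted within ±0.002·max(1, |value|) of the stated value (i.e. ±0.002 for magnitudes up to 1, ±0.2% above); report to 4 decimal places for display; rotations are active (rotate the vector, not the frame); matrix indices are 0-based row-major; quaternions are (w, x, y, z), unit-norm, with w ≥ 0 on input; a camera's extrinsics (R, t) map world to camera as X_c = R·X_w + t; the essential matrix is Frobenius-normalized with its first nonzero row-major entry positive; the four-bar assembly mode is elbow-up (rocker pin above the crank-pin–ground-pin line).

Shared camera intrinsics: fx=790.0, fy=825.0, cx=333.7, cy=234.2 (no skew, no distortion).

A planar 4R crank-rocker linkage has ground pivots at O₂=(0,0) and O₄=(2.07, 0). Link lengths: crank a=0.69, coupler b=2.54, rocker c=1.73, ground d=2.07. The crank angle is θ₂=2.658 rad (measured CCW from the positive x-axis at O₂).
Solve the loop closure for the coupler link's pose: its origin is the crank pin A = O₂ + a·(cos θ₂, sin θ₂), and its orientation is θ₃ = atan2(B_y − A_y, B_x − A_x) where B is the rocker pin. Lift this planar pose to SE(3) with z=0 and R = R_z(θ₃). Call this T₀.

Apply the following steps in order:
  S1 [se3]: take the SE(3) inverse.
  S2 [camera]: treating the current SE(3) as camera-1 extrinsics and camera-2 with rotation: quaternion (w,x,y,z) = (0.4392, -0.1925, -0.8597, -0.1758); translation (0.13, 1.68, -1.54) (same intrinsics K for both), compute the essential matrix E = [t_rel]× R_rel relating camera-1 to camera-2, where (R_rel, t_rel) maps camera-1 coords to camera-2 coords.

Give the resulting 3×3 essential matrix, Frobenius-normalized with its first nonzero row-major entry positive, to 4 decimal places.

matrix = [0.6662 0.1773 -0.0199; -0.0159 -0.3031 0.4343; 0.1904 -0.2257 0.3954]

source (fourbar_fk): coupler pose = R=[0.8519 -0.5237 0.0000; 0.5237 0.8519 0.0000; 0.0000 0.0000 1.0000], t=(-0.6109, 0.3208, 0.0000)
after S1 (invert_se3): R=[0.8519 0.5237 0.0000; -0.5237 0.8519 0.0000; 0.0000 0.0000 1.0000], t=(0.3524, -0.5932, 0.0000)
after S2 (essential): [0.6662 0.1773 -0.0199; -0.0159 -0.3031 0.4343; 0.1904 -0.2257 0.3954]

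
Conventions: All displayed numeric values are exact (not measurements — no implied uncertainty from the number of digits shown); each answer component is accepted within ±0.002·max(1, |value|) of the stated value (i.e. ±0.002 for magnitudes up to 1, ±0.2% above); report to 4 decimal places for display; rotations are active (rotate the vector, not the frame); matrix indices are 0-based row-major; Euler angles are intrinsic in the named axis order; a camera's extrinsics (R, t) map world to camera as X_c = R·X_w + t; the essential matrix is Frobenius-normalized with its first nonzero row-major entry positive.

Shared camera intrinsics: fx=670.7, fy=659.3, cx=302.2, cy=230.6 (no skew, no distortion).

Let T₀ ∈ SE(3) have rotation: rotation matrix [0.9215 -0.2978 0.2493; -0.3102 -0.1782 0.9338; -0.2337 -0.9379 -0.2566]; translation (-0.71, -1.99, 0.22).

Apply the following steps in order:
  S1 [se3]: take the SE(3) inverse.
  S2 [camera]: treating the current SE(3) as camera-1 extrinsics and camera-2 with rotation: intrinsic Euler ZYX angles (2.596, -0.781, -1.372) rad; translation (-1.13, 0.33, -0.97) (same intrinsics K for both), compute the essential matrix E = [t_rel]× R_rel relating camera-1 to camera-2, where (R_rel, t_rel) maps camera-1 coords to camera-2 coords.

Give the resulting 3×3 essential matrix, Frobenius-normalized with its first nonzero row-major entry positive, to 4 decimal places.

matrix = [0.3582 -0.1340 -0.2587; 0.4333 -0.0839 -0.3072; -0.1479 -0.6879 0.0515]

after S1 (invert_se3): R=[0.9215 -0.3102 -0.2337; -0.2978 -0.1782 -0.9378; 0.2493 0.9338 -0.2566], t=(0.0884, -0.3597, 2.0917)
after S2 (essential): [0.3582 -0.1340 -0.2587; 0.4333 -0.0839 -0.3072; -0.1479 -0.6879 0.0515]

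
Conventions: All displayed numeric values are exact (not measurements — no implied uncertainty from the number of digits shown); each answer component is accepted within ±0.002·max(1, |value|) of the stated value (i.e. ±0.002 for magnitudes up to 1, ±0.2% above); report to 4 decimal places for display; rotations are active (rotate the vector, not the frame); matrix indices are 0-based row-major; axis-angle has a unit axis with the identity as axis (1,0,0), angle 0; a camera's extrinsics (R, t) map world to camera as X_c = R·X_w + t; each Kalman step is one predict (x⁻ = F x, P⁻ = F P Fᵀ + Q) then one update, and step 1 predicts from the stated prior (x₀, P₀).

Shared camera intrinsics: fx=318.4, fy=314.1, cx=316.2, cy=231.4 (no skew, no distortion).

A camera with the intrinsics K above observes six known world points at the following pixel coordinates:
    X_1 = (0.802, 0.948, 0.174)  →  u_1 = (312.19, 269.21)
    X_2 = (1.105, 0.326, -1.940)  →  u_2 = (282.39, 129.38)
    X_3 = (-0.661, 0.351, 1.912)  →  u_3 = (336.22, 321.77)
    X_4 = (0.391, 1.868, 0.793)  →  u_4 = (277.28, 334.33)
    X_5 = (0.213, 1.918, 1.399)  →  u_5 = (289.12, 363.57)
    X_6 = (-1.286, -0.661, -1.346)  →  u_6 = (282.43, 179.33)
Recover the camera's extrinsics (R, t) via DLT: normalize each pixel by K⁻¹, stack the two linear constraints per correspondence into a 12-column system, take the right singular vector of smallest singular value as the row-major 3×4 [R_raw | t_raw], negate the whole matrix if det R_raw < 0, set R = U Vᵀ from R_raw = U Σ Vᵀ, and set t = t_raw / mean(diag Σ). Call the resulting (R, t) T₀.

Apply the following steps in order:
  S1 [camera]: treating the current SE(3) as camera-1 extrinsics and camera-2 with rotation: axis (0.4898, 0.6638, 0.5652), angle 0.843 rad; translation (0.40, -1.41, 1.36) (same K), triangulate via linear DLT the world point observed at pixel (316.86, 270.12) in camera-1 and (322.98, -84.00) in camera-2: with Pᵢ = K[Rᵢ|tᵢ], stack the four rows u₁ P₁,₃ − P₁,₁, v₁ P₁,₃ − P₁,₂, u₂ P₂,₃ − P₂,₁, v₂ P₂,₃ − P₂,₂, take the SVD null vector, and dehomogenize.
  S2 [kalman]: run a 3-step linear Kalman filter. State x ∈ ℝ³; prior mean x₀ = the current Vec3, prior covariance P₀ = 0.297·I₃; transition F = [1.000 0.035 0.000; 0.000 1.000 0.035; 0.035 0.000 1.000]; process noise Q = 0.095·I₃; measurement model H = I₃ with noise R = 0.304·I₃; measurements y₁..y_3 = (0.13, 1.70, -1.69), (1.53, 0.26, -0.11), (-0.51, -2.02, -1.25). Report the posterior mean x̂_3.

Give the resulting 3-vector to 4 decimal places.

result = (0.0242, -0.5733, -0.7586)

source (pnp_recover): camera pose = R=[0.5261 -0.6959 0.4889; -0.1306 0.5019 0.8550; -0.8404 -0.5136 0.1732], t=(0.0900, 0.0904, 6.2014)
after S1 (triangulate): (-1.2787, -0.2173, 0.9146)
after S2 (kf_track): (0.0242, -0.5733, -0.7586)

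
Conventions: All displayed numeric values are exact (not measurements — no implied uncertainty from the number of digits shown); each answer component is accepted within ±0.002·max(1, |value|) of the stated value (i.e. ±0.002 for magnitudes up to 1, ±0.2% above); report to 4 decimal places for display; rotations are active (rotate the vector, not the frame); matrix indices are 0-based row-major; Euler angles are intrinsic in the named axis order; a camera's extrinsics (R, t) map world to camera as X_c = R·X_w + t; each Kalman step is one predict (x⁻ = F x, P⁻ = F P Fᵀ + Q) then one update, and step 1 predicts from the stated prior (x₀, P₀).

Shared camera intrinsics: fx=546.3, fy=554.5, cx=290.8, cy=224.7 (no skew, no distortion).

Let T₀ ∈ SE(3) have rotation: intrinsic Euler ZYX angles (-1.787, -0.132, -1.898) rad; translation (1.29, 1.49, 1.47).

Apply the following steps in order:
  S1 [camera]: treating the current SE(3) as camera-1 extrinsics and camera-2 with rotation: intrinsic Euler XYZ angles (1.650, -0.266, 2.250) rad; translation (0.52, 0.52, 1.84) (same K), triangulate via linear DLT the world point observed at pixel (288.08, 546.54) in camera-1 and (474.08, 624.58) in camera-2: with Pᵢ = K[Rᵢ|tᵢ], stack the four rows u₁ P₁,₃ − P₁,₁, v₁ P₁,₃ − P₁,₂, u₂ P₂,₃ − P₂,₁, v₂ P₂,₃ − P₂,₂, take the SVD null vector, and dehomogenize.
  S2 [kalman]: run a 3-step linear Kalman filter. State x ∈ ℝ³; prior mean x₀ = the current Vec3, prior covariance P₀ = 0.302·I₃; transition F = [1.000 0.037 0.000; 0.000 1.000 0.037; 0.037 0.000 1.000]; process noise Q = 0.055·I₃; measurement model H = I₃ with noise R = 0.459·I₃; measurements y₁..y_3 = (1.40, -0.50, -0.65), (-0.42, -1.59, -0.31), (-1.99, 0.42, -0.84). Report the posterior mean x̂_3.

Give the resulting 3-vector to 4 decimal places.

after S1 (triangulate): (0.5155, -0.3741, -1.4408)
after S2 (kf_track): (-0.3731, -0.5098, -0.8168)

result = (-0.3731, -0.5098, -0.8168)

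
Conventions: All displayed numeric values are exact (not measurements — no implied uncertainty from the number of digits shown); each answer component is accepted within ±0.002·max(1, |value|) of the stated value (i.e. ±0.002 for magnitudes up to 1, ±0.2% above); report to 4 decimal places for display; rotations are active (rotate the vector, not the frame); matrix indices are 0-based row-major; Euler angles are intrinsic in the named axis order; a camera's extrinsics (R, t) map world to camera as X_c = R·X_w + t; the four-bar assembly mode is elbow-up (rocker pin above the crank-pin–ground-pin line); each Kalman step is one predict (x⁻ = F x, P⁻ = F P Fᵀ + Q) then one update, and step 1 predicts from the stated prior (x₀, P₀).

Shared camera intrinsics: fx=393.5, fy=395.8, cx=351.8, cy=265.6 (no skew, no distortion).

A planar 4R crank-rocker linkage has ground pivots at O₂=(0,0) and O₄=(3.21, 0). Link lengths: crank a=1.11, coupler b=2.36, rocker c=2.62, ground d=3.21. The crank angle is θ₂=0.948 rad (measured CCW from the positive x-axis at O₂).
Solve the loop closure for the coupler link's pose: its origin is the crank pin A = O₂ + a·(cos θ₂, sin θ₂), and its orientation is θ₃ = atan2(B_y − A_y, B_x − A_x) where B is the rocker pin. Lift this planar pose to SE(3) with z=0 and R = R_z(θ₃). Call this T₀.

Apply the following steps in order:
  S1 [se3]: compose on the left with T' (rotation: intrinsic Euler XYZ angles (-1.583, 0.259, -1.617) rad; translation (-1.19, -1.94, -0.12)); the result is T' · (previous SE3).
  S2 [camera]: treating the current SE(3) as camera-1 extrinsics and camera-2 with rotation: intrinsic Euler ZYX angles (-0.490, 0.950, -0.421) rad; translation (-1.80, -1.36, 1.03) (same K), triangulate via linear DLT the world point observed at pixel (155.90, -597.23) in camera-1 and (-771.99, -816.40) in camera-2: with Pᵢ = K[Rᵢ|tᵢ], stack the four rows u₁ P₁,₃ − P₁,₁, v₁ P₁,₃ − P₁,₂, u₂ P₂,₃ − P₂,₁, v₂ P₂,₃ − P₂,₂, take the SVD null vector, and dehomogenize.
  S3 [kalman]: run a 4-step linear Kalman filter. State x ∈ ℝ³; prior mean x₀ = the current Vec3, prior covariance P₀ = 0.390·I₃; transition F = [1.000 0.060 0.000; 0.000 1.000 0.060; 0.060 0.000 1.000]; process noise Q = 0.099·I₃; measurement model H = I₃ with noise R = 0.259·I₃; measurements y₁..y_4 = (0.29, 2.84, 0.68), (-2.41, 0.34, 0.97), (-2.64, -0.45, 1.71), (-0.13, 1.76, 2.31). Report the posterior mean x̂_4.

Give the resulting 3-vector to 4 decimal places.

source (fourbar_fk): coupler pose = R=[0.7398 -0.6728 0.0000; 0.6728 0.7398 0.0000; 0.0000 0.0000 1.0000], t=(0.6475, 0.9016, 0.0000)
after S1 (compose_se3): R=[0.6167 0.7444 0.2561; -0.1540 -0.2050 0.9666; 0.7720 -0.6355 -0.0118], t=(-0.3483, -2.1546, 0.5711)
after S2 (triangulate): (0.3355, -0.4434, -0.3279)
after S3 (kf_track): (-0.9644, 1.0565, 1.6211)

result = (-0.9644, 1.0565, 1.6211)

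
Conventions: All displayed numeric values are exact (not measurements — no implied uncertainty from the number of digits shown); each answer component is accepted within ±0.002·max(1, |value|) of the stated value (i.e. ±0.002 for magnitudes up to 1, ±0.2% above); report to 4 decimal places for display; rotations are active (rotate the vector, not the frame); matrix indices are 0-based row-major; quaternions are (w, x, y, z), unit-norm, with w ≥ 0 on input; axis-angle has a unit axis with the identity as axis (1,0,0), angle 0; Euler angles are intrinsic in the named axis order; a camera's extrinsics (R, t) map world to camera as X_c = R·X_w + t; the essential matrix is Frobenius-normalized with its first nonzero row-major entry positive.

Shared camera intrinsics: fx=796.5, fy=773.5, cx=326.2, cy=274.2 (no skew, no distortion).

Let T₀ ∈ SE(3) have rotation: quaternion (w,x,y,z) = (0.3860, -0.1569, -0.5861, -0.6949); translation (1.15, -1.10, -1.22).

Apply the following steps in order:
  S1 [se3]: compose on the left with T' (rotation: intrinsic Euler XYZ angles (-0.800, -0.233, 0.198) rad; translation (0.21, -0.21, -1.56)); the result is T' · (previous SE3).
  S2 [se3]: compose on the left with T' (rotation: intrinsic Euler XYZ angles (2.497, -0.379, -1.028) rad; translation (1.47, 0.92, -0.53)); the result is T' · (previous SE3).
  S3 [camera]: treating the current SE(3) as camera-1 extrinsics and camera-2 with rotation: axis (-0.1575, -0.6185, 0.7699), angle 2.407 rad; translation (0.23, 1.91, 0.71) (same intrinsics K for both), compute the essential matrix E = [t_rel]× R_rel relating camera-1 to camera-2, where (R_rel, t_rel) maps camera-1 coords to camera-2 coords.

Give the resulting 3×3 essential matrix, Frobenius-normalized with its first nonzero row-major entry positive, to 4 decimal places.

after S1 (compose_se3): R=[-0.7101 0.5300 -0.4636; 0.0432 0.6900 0.7226; 0.7028 0.4930 -0.5128], t=(1.7993, -1.4327, -1.5594)
after S2 (compose_se3): R=[-0.5664 0.6208 0.5421; -0.8229 -0.3896 -0.4137; -0.0456 -0.6804 0.7314], t=(1.7707, 3.6797, -0.6544)
after S3 (essential): [0.0663 -0.0989 -0.5587; 0.2643 -0.2771 -0.3017; -0.4261 0.3983 -0.3097]

matrix = [0.0663 -0.0989 -0.5587; 0.2643 -0.2771 -0.3017; -0.4261 0.3983 -0.3097]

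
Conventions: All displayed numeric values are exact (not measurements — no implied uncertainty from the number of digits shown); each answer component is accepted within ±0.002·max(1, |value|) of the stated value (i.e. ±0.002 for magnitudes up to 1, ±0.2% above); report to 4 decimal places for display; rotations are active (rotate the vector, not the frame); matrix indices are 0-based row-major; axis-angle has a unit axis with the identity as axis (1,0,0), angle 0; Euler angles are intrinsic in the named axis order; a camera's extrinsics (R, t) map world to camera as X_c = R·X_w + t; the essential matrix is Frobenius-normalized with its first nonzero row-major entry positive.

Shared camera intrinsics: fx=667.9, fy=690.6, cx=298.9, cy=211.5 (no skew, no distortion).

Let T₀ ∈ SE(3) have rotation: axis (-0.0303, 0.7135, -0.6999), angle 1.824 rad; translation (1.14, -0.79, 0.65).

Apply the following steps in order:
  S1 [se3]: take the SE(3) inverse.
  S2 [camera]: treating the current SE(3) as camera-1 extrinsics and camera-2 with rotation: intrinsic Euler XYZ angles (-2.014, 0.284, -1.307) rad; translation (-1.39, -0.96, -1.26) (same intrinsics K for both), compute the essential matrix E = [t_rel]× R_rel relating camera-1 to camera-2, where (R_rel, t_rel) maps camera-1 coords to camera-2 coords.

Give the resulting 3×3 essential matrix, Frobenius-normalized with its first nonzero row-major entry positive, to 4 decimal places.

matrix = [0.0527 -0.0146 -0.1939; -0.2387 -0.4938 -0.4311; -0.3832 -0.2851 0.4946]

after S1 (invert_se3): R=[-0.2492 -0.7047 -0.6643; 0.6506 0.3863 -0.6538; 0.7173 -0.5952 0.3622], t=(0.1592, -0.0116, -1.5234)
after S2 (essential): [0.0527 -0.0146 -0.1939; -0.2387 -0.4938 -0.4311; -0.3832 -0.2851 0.4946]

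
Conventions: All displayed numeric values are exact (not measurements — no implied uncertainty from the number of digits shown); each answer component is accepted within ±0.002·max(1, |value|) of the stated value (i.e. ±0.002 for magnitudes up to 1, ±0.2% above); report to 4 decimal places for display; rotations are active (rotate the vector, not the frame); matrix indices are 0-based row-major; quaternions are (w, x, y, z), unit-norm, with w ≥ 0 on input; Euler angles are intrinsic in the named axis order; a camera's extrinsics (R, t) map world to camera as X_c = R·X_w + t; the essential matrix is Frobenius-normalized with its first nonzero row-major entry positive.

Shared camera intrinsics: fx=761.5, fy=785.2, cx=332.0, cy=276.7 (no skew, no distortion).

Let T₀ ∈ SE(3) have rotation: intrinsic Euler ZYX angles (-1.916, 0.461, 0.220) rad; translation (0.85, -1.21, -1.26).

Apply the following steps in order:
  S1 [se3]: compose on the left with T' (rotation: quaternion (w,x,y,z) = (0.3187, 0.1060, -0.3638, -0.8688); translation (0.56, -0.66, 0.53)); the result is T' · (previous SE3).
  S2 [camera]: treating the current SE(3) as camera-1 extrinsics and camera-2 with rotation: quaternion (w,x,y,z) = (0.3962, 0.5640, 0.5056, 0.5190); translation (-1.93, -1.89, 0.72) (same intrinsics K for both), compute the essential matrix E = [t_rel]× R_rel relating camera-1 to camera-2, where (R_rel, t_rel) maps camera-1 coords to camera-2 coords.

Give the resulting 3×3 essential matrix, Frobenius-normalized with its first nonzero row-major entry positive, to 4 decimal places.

matrix = [0.6292 0.2155 0.1892; -0.1135 -0.0817 -0.0690; -0.3019 0.4974 0.3989]

after S1 (compose_se3): R=[0.0181 -0.9680 -0.2504; 0.3885 -0.2240 0.8938; -0.9213 -0.1134 0.3720], t=(-0.1507, -1.2638, -1.1743)
after S2 (essential): [0.6292 0.2155 0.1892; -0.1135 -0.0817 -0.0690; -0.3019 0.4974 0.3989]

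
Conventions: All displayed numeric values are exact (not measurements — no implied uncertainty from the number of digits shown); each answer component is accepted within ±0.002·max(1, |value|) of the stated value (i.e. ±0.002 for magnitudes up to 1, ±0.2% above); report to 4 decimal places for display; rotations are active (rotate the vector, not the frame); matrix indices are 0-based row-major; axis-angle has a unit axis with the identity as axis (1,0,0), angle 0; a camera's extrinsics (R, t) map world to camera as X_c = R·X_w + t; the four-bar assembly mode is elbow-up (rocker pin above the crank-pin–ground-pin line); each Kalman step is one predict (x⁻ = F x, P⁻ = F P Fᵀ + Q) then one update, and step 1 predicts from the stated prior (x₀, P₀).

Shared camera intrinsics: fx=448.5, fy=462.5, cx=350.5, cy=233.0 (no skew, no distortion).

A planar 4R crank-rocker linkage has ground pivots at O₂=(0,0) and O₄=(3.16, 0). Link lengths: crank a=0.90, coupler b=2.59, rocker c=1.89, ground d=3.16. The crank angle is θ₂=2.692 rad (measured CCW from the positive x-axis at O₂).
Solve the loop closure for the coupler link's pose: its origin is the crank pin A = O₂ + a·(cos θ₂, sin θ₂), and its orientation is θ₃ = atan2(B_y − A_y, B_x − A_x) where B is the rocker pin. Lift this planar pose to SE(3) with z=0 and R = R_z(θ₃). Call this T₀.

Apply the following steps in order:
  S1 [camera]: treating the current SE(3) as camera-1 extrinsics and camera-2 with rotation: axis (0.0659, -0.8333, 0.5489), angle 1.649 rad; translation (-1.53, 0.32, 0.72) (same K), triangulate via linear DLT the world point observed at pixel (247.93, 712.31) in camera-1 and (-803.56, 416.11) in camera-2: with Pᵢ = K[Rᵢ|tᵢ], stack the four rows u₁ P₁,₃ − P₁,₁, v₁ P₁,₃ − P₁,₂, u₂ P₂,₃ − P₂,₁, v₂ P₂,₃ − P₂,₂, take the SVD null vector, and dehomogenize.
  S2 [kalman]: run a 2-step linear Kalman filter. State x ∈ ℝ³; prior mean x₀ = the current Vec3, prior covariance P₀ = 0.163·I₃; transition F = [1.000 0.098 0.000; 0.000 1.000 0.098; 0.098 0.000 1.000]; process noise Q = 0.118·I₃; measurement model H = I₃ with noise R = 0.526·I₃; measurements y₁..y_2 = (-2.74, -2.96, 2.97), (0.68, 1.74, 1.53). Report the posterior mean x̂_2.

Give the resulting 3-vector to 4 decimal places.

source (fourbar_fk): coupler pose = R=[0.9555 -0.2950 0.0000; 0.2950 0.9555 0.0000; 0.0000 0.0000 1.0000], t=(-0.8106, 0.3911, 0.0000)
after S1 (triangulate): (0.7966, 1.0546, 1.5765)
after S2 (kf_track): (-0.0005, 0.5994, 1.8675)

result = (-0.0005, 0.5994, 1.8675)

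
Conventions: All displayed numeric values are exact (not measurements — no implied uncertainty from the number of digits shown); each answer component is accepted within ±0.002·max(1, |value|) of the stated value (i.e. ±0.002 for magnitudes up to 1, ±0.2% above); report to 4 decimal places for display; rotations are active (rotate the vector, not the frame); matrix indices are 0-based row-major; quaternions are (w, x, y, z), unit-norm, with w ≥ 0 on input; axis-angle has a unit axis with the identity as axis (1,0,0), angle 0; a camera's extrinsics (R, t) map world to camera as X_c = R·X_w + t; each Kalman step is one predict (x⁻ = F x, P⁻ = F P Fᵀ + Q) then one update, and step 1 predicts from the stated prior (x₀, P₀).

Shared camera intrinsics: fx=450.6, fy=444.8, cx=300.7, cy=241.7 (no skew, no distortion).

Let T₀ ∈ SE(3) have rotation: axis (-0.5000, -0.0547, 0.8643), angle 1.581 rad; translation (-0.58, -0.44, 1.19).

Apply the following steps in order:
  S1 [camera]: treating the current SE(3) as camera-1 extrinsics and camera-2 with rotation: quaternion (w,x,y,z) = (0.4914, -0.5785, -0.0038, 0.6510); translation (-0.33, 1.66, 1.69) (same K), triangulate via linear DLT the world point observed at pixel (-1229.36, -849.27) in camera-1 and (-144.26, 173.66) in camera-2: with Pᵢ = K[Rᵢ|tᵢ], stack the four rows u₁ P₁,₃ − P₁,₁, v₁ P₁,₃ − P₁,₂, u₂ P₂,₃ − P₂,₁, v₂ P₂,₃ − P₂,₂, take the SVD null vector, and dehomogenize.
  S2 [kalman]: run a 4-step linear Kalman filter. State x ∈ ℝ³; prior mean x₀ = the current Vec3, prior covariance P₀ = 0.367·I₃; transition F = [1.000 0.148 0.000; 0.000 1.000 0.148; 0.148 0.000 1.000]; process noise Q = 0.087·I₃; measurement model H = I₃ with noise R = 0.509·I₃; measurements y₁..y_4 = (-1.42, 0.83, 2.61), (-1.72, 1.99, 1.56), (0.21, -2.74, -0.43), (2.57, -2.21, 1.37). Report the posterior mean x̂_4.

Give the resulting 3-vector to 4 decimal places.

result = (0.3581, -0.4316, 0.6460)

after S1 (triangulate): (-1.4870, 1.8489, -0.0211)
after S2 (kf_track): (0.3581, -0.4316, 0.6460)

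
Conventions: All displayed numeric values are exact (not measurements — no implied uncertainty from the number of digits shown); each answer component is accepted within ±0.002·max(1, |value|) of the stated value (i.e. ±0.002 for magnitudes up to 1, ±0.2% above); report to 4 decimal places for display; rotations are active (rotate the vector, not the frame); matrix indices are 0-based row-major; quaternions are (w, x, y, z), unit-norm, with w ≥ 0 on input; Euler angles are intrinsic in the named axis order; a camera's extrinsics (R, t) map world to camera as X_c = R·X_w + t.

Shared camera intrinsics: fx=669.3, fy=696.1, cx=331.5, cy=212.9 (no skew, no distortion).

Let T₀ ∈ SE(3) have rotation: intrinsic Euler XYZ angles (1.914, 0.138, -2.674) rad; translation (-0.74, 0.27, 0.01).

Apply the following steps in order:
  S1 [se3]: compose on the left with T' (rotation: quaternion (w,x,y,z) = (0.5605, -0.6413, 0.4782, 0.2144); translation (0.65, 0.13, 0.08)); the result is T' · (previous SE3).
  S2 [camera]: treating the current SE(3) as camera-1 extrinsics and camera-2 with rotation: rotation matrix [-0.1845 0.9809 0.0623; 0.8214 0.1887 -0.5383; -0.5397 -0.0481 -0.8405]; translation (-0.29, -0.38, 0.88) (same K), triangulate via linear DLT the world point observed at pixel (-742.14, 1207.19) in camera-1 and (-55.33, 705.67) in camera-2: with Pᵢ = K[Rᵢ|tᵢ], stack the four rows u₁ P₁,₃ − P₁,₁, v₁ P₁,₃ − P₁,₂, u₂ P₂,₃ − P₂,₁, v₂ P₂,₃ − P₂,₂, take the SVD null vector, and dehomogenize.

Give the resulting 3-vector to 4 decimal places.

result = (0.9509, -0.3067, -1.2888)

after S1 (compose_se3): R=[-0.5509 -0.3190 0.7712; -0.0975 -0.8931 -0.4391; 0.8289 -0.3171 0.4609], t=(0.0886, 0.4383, 0.5386)
after S2 (triangulate): (0.9509, -0.3067, -1.2888)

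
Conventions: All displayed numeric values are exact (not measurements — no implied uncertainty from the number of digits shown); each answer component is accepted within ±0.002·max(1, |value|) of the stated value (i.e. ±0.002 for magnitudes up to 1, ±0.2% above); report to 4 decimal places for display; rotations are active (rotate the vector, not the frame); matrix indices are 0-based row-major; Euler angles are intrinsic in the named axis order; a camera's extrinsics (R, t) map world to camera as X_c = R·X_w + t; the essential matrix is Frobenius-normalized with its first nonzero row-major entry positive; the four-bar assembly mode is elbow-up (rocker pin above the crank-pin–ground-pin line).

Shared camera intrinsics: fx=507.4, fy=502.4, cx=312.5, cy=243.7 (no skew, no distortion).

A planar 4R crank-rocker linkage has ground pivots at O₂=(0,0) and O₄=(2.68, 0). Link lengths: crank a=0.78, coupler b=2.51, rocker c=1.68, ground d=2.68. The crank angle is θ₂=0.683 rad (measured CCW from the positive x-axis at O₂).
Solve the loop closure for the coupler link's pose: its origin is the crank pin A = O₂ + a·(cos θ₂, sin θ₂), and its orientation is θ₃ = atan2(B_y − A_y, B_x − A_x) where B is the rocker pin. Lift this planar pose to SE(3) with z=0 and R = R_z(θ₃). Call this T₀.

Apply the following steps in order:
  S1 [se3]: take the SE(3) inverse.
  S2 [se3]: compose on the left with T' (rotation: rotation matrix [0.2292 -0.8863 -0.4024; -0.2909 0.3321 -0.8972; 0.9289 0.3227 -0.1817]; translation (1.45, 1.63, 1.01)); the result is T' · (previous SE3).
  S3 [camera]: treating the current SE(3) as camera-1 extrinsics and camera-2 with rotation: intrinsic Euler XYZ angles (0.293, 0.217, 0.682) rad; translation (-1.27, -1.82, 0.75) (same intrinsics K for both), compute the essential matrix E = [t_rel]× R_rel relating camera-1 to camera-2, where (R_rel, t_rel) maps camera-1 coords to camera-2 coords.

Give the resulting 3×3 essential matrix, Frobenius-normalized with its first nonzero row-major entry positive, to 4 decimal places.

source (fourbar_fk): coupler pose = R=[0.8822 -0.4709 0.0000; 0.4709 0.8822 0.0000; 0.0000 0.0000 1.0000], t=(0.6050, 0.4923, 0.0000)
after S1 (invert_se3): R=[0.8822 0.4709 0.0000; -0.4709 0.8822 0.0000; 0.0000 0.0000 1.0000], t=(-0.7656, -0.1494, 0.0000)
after S2 (compose_se3): R=[0.6196 -0.6740 -0.4024; -0.4130 0.1560 -0.8973; 0.6675 0.7221 -0.1817], t=(1.4069, 1.8031, 0.2507)
after S3 (essential): [0.2216 0.2724 -0.5683; 0.2837 -0.5032 0.0352; 0.3142 -0.2664 -0.2216]

matrix = [0.2216 0.2724 -0.5683; 0.2837 -0.5032 0.0352; 0.3142 -0.2664 -0.2216]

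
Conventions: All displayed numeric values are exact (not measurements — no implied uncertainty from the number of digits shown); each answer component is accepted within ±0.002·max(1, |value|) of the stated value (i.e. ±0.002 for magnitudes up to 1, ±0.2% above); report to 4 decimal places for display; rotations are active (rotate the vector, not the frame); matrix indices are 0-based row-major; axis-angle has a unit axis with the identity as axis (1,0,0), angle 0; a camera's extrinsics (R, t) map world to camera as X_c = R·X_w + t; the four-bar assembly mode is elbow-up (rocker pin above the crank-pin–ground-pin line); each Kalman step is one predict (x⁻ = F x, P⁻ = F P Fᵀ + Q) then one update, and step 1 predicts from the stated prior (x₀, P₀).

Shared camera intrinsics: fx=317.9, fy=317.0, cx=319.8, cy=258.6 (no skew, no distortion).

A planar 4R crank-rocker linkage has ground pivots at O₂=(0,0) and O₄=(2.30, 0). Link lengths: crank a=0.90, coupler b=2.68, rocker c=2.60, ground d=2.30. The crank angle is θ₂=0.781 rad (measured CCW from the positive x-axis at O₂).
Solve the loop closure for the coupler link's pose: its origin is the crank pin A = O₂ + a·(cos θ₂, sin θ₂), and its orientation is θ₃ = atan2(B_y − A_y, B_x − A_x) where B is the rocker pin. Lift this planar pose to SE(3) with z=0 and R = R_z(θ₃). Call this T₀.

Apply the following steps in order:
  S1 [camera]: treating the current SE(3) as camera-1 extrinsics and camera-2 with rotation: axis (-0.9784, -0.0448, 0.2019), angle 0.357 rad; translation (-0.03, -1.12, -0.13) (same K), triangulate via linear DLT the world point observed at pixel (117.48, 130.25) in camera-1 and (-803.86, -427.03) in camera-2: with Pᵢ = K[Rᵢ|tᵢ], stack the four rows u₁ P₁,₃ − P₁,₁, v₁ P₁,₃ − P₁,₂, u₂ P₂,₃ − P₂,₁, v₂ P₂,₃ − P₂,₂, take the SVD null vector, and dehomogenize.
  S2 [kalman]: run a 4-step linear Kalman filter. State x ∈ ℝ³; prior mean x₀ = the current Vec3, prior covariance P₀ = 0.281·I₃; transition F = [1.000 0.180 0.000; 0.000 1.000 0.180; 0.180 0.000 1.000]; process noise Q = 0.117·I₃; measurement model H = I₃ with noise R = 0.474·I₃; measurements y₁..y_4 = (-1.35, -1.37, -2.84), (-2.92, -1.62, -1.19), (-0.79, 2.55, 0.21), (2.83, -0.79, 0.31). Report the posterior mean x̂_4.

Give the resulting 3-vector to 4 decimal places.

source (fourbar_fk): coupler pose = R=[0.6816 -0.7318 0.0000; 0.7318 0.6816 0.0000; 0.0000 0.0000 1.0000], t=(0.6392, 0.6336, 0.0000)
after S1 (triangulate): (-1.3544, 0.1542, 0.6234)
after S2 (kf_track): (0.2726, 0.0209, -0.3655)

result = (0.2726, 0.0209, -0.3655)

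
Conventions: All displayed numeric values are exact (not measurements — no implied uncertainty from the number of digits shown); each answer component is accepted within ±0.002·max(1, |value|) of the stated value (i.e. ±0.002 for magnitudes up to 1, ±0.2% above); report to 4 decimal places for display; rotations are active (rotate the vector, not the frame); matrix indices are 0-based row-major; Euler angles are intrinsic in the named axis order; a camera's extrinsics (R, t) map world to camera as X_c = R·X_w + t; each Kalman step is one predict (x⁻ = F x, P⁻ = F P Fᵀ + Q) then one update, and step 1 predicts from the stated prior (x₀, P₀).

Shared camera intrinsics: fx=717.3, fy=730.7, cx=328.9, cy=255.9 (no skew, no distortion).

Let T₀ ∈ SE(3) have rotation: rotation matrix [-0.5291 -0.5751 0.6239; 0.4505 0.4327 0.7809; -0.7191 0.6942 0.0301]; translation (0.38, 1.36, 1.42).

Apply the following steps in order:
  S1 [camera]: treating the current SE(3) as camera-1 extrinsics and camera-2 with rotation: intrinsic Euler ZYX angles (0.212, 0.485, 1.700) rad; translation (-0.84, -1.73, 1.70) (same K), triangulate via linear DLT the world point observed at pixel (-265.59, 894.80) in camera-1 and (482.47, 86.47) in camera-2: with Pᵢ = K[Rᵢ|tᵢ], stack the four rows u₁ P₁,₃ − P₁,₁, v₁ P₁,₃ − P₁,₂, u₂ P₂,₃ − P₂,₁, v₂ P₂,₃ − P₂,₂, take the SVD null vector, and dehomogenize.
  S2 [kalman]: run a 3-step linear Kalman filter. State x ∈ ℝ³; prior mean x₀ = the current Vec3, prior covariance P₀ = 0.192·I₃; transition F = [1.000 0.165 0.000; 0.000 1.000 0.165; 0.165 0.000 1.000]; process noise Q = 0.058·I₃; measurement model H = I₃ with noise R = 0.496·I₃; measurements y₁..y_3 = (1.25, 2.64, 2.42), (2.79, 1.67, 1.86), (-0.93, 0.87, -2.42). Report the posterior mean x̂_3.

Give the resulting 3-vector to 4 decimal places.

after S1 (triangulate): (0.8467, 1.8872, -0.9320)
after S2 (kf_track): (1.1480, 1.5355, -0.0377)

result = (1.1480, 1.5355, -0.0377)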